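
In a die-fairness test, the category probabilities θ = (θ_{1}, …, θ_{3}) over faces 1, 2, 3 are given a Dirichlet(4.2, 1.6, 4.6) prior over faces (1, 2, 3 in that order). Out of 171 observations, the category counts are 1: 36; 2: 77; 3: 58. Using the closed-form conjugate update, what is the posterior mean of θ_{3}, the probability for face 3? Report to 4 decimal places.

The Dirichlet prior is conjugate to the Multinomial likelihood: each posterior αⱼ = prior αⱼ + observed count nⱼ.
Posterior concentration: (40.2, 78.6, 62.6), total = 181.4.
E[θ_{3}|data] = α_{3}/Σα = 62.6/181.4 = 0.3451.

0.3451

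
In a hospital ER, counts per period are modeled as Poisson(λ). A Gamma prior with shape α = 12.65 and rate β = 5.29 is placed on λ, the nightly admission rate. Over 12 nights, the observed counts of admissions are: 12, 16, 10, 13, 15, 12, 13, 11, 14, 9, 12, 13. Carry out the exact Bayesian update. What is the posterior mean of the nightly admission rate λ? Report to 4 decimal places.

With a Gamma(shape α, rate β) prior, the Poisson likelihood is conjugate: the posterior is Gamma(α + ΣXᵢ, β + n).
Sum of counts S = 150 over n = 12 nights.
Posterior: Gamma(α+S, β+n) = Gamma(12.65+150, 5.29+12) = Gamma(162.65, 17.29).
Posterior mean = α/β = 162.65/17.29 = 9.4072.

9.4072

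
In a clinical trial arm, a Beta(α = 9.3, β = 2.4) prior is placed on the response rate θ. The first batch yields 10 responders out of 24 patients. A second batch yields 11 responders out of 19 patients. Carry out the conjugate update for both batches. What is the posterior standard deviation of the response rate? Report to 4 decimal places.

0.0666

The Beta prior is conjugate to a Binomial/Bernoulli likelihood; the update adds successes to α and failures to β.
After batch 1: Beta(9.3+10, 2.4+14) = Beta(19.3, 16.4).
After batch 2: Beta(19.3+11, 16.4+8) = Beta(30.3, 24.4).
Var = αβ/((α+β)²(α+β+1)) = 30.3·24.4/(54.7²·55.7) = 0.00443611; SD = √0.00443611 = 0.0666.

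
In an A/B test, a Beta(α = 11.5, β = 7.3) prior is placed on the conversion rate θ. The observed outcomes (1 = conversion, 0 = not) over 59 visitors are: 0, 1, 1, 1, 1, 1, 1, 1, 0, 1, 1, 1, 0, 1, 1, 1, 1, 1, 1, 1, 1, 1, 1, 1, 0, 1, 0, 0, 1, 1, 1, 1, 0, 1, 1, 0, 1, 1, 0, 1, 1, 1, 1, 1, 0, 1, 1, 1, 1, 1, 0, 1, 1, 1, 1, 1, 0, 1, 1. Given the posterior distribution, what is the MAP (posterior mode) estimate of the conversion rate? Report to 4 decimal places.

0.7586

The Beta prior is conjugate to a Binomial/Bernoulli likelihood; the update adds successes to α and failures to β.
Posterior: Beta(α+k, β+n−k) = Beta(11.5+47, 7.3+12) = Beta(58.5, 19.3).
Mode of Beta(a,b) for a,b>1 is (a−1)/(a+b−2) = 57.5/75.8 = 0.7586.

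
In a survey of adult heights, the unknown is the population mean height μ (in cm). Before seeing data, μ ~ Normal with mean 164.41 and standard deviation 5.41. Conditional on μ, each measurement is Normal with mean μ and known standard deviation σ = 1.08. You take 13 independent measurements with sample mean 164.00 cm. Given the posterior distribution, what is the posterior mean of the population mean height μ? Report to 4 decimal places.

For Normal data with known variance σ², a Normal(μ₀, σ₀²) prior on μ is conjugate. Posterior precision = 1/σ₀² + n/σ²; posterior mean is the precision-weighted average of μ₀ and x̄.
n·x̄ = 13·164.00 = 2132.
σ₀² = 5.41² = 29.2681, σ² = 1.08² = 1.1664; σ² + n·σ₀² = 1.1664 + 13·29.2681 = 381.6517.
Posterior mean = (μ₀/σ₀² + n·x̄/σ²)/(1/σ₀² + n/σ²) = (σ²·μ₀ + σ₀²·n·x̄)/(σ² + n·σ₀²) = (1.1664·164.41 + 29.2681·2132)/381.6517 = 62591.357024/381.6517 = 164.0013.

164.0013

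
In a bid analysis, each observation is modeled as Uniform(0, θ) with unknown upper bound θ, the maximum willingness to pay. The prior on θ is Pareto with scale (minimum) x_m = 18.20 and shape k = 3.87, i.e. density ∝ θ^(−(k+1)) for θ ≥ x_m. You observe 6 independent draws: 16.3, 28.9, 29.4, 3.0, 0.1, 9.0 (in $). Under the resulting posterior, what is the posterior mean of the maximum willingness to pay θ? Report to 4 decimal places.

32.7145

A Pareto(scale x_m, shape k) prior on the upper bound θ of Uniform(0, θ) is conjugate: posterior is Pareto(max(x_m, max xᵢ), k + n).
Sample maximum = 29.4; prior scale x_m = 18.20 → posterior scale = max = 29.40.
Posterior shape = 3.87 + 6 = 9.87.
E[θ|data] = k·x_m/(k−1) = 9.87·29.40/8.87 = 32.7145.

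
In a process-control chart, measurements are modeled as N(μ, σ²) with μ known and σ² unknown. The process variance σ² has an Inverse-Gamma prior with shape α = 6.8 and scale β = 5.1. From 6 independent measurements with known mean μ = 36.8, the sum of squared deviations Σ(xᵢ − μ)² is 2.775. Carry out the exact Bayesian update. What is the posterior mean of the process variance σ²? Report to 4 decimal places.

With known mean μ and an Inverse-Gamma(α, β) prior on σ², the Normal likelihood is conjugate: posterior is Inv-Gamma(α + n/2, β + Σ(xᵢ−μ)²/2).
Posterior: Inv-Gamma(6.8 + 6/2, 5.1 + 2.775/2) = Inv-Gamma(9.80, 6.4875).
E[σ²|data] = β/(α−1) = 6.4875/8.80 = 0.7372.

0.7372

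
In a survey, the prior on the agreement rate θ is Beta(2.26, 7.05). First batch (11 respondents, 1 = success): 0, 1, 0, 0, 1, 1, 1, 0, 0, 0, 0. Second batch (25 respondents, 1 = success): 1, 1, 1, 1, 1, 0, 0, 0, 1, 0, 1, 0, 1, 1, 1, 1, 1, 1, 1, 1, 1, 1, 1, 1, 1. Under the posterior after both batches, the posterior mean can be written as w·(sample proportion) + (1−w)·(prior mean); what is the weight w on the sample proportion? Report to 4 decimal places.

The Beta prior is conjugate to a Binomial/Bernoulli likelihood; the update adds successes to α and failures to β.
Total number of respondents: n = 11 + 25 = 36.
Posterior mean = (α₀+k)/(α₀+β₀+n) = [n/(α₀+β₀+n)]·(k/n) + [(α₀+β₀)/(α₀+β₀+n)]·α₀/(α₀+β₀), so only n and the prior enter the weight.
The weight on the data is w = n/(α₀+β₀+n) = 36/(2.26+7.05+36) = 36/45.31 = 0.7945.

0.7945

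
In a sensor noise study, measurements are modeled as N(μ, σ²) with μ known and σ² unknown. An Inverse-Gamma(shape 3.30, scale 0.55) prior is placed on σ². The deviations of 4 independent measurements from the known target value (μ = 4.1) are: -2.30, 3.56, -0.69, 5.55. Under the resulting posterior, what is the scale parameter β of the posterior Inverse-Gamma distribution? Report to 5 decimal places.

25.17110

With known mean μ and an Inverse-Gamma(α, β) prior on σ², the Normal likelihood is conjugate: posterior is Inv-Gamma(α + n/2, β + Σ(xᵢ−μ)²/2).
Σ(xᵢ−μ)² = (-2.30)² + (3.56)² + (-0.69)² + (5.55)² = 49.2422.
Posterior: Inv-Gamma(3.30 + 4/2, 0.55 + 49.2422/2) = Inv-Gamma(5.30, 25.17110).
Posterior β = 25.17110.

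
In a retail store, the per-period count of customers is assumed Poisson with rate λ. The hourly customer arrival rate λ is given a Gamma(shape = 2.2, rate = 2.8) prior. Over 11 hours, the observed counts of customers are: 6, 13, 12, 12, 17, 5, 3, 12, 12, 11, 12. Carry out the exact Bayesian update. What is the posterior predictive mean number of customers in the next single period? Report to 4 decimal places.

With a Gamma(shape α, rate β) prior, the Poisson likelihood is conjugate: the posterior is Gamma(α + ΣXᵢ, β + n).
Sum of counts S = 115 over n = 11 hours.
Posterior: Gamma(α+S, β+n) = Gamma(2.2+115, 2.8+11) = Gamma(117.2, 13.8).
The predictive distribution for one future period is NegBinom with mean α/β = 8.4928.

8.4928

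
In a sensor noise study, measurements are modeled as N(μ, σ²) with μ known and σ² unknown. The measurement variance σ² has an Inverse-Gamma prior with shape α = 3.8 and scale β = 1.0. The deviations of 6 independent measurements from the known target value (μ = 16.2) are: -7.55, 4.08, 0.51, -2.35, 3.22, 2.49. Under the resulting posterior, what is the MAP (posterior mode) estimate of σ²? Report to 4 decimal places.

With known mean μ and an Inverse-Gamma(α, β) prior on σ², the Normal likelihood is conjugate: posterior is Inv-Gamma(α + n/2, β + Σ(xᵢ−μ)²/2).
Σ(xᵢ−μ)² = (-7.55)² + (4.08)² + (0.51)² + (-2.35)² + (3.22)² + (2.49)² = 96.0000.
Posterior: Inv-Gamma(3.8 + 6/2, 1.0 + 96.0000/2) = Inv-Gamma(6.80, 49.00000).
Mode = β/(α+1) = 49.00000/7.80 = 6.2821.

6.2821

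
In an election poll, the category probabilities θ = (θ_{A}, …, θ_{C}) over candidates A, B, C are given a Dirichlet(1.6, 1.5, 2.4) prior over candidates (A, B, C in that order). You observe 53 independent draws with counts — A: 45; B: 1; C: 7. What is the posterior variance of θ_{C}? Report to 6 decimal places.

The Dirichlet prior is conjugate to the Multinomial likelihood: each posterior αⱼ = prior αⱼ + observed count nⱼ.
Posterior concentration: (46.6, 2.5, 9.4), total = 58.5.
Var[θ_j] = α_j(Σα−α_j)/((Σα)²(Σα+1)) = 9.4·49.1/(58.5²·59.5) = 0.002267.

0.002267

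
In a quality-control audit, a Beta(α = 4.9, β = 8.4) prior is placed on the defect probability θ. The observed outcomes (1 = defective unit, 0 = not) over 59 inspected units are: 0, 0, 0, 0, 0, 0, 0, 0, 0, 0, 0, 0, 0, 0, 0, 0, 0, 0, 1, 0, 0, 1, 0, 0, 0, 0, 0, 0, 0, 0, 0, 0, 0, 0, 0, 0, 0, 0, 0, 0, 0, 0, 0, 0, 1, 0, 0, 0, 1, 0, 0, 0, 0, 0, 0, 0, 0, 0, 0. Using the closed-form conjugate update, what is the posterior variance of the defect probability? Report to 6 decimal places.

The Beta prior is conjugate to a Binomial/Bernoulli likelihood; the update adds successes to α and failures to β.
Posterior: Beta(α+k, β+n−k) = Beta(4.9+4, 8.4+55) = Beta(8.9, 63.4).
Var = αβ/((α+β)²(α+β+1)) = 8.9·63.4/(72.3²·73.3) = 0.001473.

0.001473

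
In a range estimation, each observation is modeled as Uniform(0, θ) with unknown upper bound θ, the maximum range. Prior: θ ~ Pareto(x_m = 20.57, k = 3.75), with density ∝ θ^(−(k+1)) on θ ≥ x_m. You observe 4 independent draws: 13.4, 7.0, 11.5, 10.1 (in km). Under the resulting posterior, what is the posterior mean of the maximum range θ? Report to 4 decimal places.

23.6174

A Pareto(scale x_m, shape k) prior on the upper bound θ of Uniform(0, θ) is conjugate: posterior is Pareto(max(x_m, max xᵢ), k + n).
Sample maximum = 13.4; prior scale x_m = 20.57 → posterior scale = max = 20.57.
Posterior shape = 3.75 + 4 = 7.75.
E[θ|data] = k·x_m/(k−1) = 7.75·20.57/6.75 = 23.6174.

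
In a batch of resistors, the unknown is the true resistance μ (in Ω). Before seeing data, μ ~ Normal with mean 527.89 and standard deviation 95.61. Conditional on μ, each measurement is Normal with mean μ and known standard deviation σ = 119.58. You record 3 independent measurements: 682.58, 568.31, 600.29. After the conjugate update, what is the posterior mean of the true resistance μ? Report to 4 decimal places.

For Normal data with known variance σ², a Normal(μ₀, σ₀²) prior on μ is conjugate. Posterior precision = 1/σ₀² + n/σ²; posterior mean is the precision-weighted average of μ₀ and x̄.
Σxᵢ = 682.58 + 568.31 + 600.29 = 1851.18, so n·x̄ = 1851.18.
σ₀² = 95.61² = 9141.2721, σ² = 119.58² = 14299.3764; σ² + n·σ₀² = 14299.3764 + 3·9141.2721 = 41723.1927.
Posterior mean = (μ₀/σ₀² + n·x̄/σ²)/(1/σ₀² + n/σ²) = (σ²·μ₀ + σ₀²·n·x̄)/(σ² + n·σ₀²) = (14299.3764·527.89 + 9141.2721·1851.18)/41723.1927 = 24470637.893874/41723.1927 = 586.4996.

586.4996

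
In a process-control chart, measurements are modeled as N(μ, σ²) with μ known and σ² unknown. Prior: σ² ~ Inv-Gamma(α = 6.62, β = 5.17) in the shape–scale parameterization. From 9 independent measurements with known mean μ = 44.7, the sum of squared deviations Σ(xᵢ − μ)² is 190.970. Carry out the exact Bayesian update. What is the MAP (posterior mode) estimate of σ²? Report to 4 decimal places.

With known mean μ and an Inverse-Gamma(α, β) prior on σ², the Normal likelihood is conjugate: posterior is Inv-Gamma(α + n/2, β + Σ(xᵢ−μ)²/2).
Posterior: Inv-Gamma(6.62 + 9/2, 5.17 + 190.970/2) = Inv-Gamma(11.12, 100.6550).
Mode = β/(α+1) = 100.6550/12.12 = 8.3049.

8.3049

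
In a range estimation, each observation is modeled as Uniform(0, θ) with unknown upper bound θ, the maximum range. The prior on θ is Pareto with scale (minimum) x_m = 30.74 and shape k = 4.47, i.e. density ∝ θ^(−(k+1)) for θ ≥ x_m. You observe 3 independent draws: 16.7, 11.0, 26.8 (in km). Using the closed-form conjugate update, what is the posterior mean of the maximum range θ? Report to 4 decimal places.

A Pareto(scale x_m, shape k) prior on the upper bound θ of Uniform(0, θ) is conjugate: posterior is Pareto(max(x_m, max xᵢ), k + n).
Sample maximum = 26.8; prior scale x_m = 30.74 → posterior scale = max = 30.74.
Posterior shape = 4.47 + 3 = 7.47.
E[θ|data] = k·x_m/(k−1) = 7.47·30.74/6.47 = 35.4912.

35.4912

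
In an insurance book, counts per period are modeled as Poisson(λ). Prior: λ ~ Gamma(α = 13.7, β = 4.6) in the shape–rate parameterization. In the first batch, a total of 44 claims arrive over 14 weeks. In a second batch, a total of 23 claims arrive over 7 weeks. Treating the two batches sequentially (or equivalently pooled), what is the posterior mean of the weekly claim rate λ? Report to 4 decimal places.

3.1523

With a Gamma(shape α, rate β) prior, the Poisson likelihood is conjugate: the posterior is Gamma(α + ΣXᵢ, β + n).
After batch 1: Gamma(α+S, β+n) = Gamma(13.7+44, 4.6+14) = Gamma(57.7, 18.6).
After batch 2: Gamma(α+S, β+n) = Gamma(57.7+23, 18.6+7) = Gamma(80.7, 25.6).
Posterior mean = α/β = 80.7/25.6 = 3.1523.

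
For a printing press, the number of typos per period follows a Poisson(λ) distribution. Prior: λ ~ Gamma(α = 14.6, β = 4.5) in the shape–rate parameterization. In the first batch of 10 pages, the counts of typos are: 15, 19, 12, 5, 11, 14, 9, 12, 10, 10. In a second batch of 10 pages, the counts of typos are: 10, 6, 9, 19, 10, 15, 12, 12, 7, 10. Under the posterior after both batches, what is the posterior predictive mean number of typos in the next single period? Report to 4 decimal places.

9.8612

With a Gamma(shape α, rate β) prior, the Poisson likelihood is conjugate: the posterior is Gamma(α + ΣXᵢ, β + n).
Batch 1: sum of counts S = 117 over n = 10 pages.
After batch 1: Gamma(α+S, β+n) = Gamma(14.6+117, 4.5+10) = Gamma(131.6, 14.5).
Batch 2: sum of counts S = 110 over n = 10 pages.
After batch 2: Gamma(α+S, β+n) = Gamma(131.6+110, 14.5+10) = Gamma(241.6, 24.5).
The predictive distribution for one future period is NegBinom with mean α/β = 9.8612.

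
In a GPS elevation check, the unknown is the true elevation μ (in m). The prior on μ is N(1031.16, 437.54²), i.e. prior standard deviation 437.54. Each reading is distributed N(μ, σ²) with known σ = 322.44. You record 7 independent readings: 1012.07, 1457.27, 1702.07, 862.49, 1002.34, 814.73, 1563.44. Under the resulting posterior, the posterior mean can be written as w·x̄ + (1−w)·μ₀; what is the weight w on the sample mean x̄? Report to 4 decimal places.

For Normal data with known variance σ², a Normal(μ₀, σ₀²) prior on μ is conjugate. Posterior precision = 1/σ₀² + n/σ²; posterior mean is the precision-weighted average of μ₀ and x̄.
σ₀² = 437.54² = 191441.2516, σ² = 322.44² = 103967.5536. Prior precision 1/σ₀² = 1/191441.2516; data precision n/σ² = 7/103967.5536.
w = (n/σ²)/(1/σ₀² + n/σ²) = n·σ₀²/(σ² + n·σ₀²) = 7·191441.2516/(103967.5536 + 7·191441.2516) = 1340088.7612/1444056.3148 = 0.9280.

0.9280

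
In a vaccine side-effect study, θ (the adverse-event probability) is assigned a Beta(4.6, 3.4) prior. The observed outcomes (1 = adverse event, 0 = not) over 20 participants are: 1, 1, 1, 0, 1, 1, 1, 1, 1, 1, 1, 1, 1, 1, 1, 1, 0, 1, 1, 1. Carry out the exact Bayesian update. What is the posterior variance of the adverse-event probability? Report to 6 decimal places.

0.005368

The Beta prior is conjugate to a Binomial/Bernoulli likelihood; the update adds successes to α and failures to β.
Posterior: Beta(α+k, β+n−k) = Beta(4.6+18, 3.4+2) = Beta(22.6, 5.4).
Var = αβ/((α+β)²(α+β+1)) = 22.6·5.4/(28.0²·29.0) = 0.005368.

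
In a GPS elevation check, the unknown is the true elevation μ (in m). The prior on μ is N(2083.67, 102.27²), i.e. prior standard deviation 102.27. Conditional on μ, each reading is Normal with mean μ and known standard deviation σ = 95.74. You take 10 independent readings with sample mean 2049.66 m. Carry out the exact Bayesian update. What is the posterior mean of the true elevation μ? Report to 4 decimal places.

For Normal data with known variance σ², a Normal(μ₀, σ₀²) prior on μ is conjugate. Posterior precision = 1/σ₀² + n/σ²; posterior mean is the precision-weighted average of μ₀ and x̄.
n·x̄ = 10·2049.66 = 20496.6.
σ₀² = 102.27² = 10459.1529, σ² = 95.74² = 9166.1476; σ² + n·σ₀² = 9166.1476 + 10·10459.1529 = 113757.6766.
Posterior mean = (μ₀/σ₀² + n·x̄/σ²)/(1/σ₀² + n/σ²) = (σ²·μ₀ + σ₀²·n·x̄)/(σ² + n·σ₀²) = (9166.1476·2083.67 + 10459.1529·20496.6)/113757.6766 = 233476300.099832/113757.6766 = 2052.4004.

2052.4004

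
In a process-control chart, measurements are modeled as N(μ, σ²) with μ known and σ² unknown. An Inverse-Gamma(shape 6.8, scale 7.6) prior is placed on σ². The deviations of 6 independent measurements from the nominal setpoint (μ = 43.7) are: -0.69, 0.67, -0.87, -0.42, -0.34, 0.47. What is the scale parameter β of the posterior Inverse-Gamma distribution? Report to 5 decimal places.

8.69740

With known mean μ and an Inverse-Gamma(α, β) prior on σ², the Normal likelihood is conjugate: posterior is Inv-Gamma(α + n/2, β + Σ(xᵢ−μ)²/2).
Σ(xᵢ−μ)² = (-0.69)² + (0.67)² + (-0.87)² + (-0.42)² + (-0.34)² + (0.47)² = 2.1948.
Posterior: Inv-Gamma(6.8 + 6/2, 7.6 + 2.1948/2) = Inv-Gamma(9.80, 8.69740).
Posterior β = 8.69740.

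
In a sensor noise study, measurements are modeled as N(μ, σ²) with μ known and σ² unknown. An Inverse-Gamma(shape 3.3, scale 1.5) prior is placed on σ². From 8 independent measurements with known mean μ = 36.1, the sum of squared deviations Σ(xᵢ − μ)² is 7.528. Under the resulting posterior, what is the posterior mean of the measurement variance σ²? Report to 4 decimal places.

With known mean μ and an Inverse-Gamma(α, β) prior on σ², the Normal likelihood is conjugate: posterior is Inv-Gamma(α + n/2, β + Σ(xᵢ−μ)²/2).
Posterior: Inv-Gamma(3.3 + 8/2, 1.5 + 7.528/2) = Inv-Gamma(7.30, 5.2640).
E[σ²|data] = β/(α−1) = 5.2640/6.30 = 0.8356.

0.8356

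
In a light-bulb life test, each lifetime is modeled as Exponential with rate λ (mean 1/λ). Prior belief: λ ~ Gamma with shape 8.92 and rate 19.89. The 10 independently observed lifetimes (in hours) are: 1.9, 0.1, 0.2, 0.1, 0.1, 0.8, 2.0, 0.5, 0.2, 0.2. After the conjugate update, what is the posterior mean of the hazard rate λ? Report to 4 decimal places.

0.7280

With a Gamma(shape α, rate β) prior on the exponential rate λ, the posterior after n observations with total T = Σxᵢ is Gamma(α+n, β+T).
Sum of observations T = 6.1 hours; n = 10.
Posterior: Gamma(8.92+10, 19.89+6.1) = Gamma(18.92, 25.99).
Posterior mean of λ = α/β = 18.92/25.99 = 0.7280.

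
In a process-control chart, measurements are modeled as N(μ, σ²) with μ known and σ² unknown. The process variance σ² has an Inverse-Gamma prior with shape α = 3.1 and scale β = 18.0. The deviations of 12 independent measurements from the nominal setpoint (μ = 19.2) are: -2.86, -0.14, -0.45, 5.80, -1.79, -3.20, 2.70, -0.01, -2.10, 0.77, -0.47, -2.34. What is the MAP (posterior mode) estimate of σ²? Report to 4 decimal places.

With known mean μ and an Inverse-Gamma(α, β) prior on σ², the Normal likelihood is conjugate: posterior is Inv-Gamma(α + n/2, β + Σ(xᵢ−μ)²/2).
Σ(xᵢ−μ)² = (-2.86)² + (-0.14)² + (-0.45)² + (5.80)² + (-1.79)² + (-3.20)² + (2.70)² + (-0.01)² + (-2.10)² + (0.77)² + (-0.47)² + (-2.34)² = 73.4753.
Posterior: Inv-Gamma(3.1 + 12/2, 18.0 + 73.4753/2) = Inv-Gamma(9.10, 54.73765).
Mode = β/(α+1) = 54.73765/10.10 = 5.4196.

5.4196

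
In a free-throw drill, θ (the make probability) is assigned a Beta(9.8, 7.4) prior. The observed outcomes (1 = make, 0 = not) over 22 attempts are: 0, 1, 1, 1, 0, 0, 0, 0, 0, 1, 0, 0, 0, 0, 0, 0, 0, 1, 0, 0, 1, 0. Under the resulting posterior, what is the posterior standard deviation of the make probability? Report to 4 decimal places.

0.0774

The Beta prior is conjugate to a Binomial/Bernoulli likelihood; the update adds successes to α and failures to β.
Posterior: Beta(α+k, β+n−k) = Beta(9.8+6, 7.4+16) = Beta(15.8, 23.4).
Var = αβ/((α+β)²(α+β+1)) = 15.8·23.4/(39.2²·40.2) = 0.00598515; SD = √0.00598515 = 0.0774.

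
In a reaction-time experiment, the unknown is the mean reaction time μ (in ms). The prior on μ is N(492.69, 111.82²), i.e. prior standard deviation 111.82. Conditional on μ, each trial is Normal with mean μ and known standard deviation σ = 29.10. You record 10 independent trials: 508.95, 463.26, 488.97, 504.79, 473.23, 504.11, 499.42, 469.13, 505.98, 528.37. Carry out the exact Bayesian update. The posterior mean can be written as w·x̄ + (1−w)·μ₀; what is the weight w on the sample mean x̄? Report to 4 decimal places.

0.9933

For Normal data with known variance σ², a Normal(μ₀, σ₀²) prior on μ is conjugate. Posterior precision = 1/σ₀² + n/σ²; posterior mean is the precision-weighted average of μ₀ and x̄.
σ₀² = 111.82² = 12503.7124, σ² = 29.10² = 846.81. Prior precision 1/σ₀² = 1/12503.7124; data precision n/σ² = 10/846.81.
w = (n/σ²)/(1/σ₀² + n/σ²) = n·σ₀²/(σ² + n·σ₀²) = 10·12503.7124/(846.81 + 10·12503.7124) = 125037.124/125883.934 = 0.9933.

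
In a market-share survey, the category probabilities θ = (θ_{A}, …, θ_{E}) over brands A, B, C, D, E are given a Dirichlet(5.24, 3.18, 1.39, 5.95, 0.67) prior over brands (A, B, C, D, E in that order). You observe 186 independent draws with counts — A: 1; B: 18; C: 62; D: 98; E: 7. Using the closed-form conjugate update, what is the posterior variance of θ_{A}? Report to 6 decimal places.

The Dirichlet prior is conjugate to the Multinomial likelihood: each posterior αⱼ = prior αⱼ + observed count nⱼ.
Posterior concentration: (6.24, 21.18, 63.39, 103.95, 7.67), total = 202.43.
Var[θ_j] = α_j(Σα−α_j)/((Σα)²(Σα+1)) = 6.24·196.19/(202.43²·203.43) = 0.000147.

0.000147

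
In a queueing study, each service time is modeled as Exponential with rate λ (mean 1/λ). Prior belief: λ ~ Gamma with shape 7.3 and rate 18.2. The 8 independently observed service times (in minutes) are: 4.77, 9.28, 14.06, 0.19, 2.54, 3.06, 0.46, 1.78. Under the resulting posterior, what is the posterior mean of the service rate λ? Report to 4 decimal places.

0.2816

With a Gamma(shape α, rate β) prior on the exponential rate λ, the posterior after n observations with total T = Σxᵢ is Gamma(α+n, β+T).
Sum of observations T = 36.14 minutes; n = 8.
Posterior: Gamma(7.3+8, 18.2+36.14) = Gamma(15.3, 54.34).
Posterior mean of λ = α/β = 15.3/54.34 = 0.2816.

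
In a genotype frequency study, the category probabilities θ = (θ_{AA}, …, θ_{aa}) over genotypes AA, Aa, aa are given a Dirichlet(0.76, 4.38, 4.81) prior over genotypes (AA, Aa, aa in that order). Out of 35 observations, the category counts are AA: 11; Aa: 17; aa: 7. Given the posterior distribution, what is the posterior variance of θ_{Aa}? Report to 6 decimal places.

0.005428

The Dirichlet prior is conjugate to the Multinomial likelihood: each posterior αⱼ = prior αⱼ + observed count nⱼ.
Posterior concentration: (11.76, 21.38, 11.81), total = 44.95.
Var[θ_j] = α_j(Σα−α_j)/((Σα)²(Σα+1)) = 21.38·23.57/(44.95²·45.95) = 0.005428.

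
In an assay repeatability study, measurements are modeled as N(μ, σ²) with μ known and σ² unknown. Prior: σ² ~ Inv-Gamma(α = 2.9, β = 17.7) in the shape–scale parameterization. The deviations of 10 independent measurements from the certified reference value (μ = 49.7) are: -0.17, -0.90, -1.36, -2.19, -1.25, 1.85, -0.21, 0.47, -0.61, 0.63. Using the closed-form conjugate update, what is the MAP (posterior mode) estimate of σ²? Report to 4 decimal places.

2.7474

With known mean μ and an Inverse-Gamma(α, β) prior on σ², the Normal likelihood is conjugate: posterior is Inv-Gamma(α + n/2, β + Σ(xᵢ−μ)²/2).
Σ(xᵢ−μ)² = (-0.17)² + (-0.90)² + (-1.36)² + (-2.19)² + (-1.25)² + (1.85)² + (-0.21)² + (0.47)² + (-0.61)² + (0.63)² = 13.5036.
Posterior: Inv-Gamma(2.9 + 10/2, 17.7 + 13.5036/2) = Inv-Gamma(7.90, 24.45180).
Mode = β/(α+1) = 24.45180/8.90 = 2.7474.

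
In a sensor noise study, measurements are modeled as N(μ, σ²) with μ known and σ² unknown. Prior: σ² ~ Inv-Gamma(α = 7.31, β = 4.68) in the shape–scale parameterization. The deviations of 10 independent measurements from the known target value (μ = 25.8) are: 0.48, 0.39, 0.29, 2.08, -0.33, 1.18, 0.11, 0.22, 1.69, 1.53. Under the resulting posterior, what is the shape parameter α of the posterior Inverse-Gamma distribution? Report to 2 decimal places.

12.31

With known mean μ and an Inverse-Gamma(α, β) prior on σ², the Normal likelihood is conjugate: posterior is Inv-Gamma(α + n/2, β + Σ(xᵢ−μ)²/2).
Σ(xᵢ−μ)² = (0.48)² + (0.39)² + (0.29)² + (2.08)² + (-0.33)² + (1.18)² + (0.11)² + (0.22)² + (1.69)² + (1.53)² = 11.5518.
Posterior: Inv-Gamma(7.31 + 10/2, 4.68 + 11.5518/2) = Inv-Gamma(12.31, 10.45590).
Posterior α = 12.31.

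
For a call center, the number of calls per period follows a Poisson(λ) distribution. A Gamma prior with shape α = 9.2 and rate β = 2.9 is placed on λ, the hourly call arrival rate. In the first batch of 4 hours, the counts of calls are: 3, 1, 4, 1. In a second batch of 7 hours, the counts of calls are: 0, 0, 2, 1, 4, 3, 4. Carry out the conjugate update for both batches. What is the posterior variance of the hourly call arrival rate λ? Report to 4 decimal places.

With a Gamma(shape α, rate β) prior, the Poisson likelihood is conjugate: the posterior is Gamma(α + ΣXᵢ, β + n).
Batch 1: sum of counts S = 9 over n = 4 hours.
After batch 1: Gamma(α+S, β+n) = Gamma(9.2+9, 2.9+4) = Gamma(18.2, 6.9).
Batch 2: sum of counts S = 14 over n = 7 hours.
After batch 2: Gamma(α+S, β+n) = Gamma(18.2+14, 6.9+7) = Gamma(32.2, 13.9).
Var = α/β² = 32.2/13.9² = 0.1667.

0.1667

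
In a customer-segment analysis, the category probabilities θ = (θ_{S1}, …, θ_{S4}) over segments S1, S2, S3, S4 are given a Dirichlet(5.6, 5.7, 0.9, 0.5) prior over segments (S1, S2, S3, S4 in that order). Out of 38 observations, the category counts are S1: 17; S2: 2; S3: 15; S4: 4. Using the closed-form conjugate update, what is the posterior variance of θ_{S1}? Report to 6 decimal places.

The Dirichlet prior is conjugate to the Multinomial likelihood: each posterior αⱼ = prior αⱼ + observed count nⱼ.
Posterior concentration: (22.6, 7.7, 15.9, 4.5), total = 50.7.
Var[θ_j] = α_j(Σα−α_j)/((Σα)²(Σα+1)) = 22.6·28.1/(50.7²·51.7) = 0.004779.

0.004779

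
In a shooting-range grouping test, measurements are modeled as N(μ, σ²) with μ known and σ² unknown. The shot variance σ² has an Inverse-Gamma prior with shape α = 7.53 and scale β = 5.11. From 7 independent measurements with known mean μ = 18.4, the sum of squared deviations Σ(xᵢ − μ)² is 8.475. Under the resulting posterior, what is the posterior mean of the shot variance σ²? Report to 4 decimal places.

0.9320

With known mean μ and an Inverse-Gamma(α, β) prior on σ², the Normal likelihood is conjugate: posterior is Inv-Gamma(α + n/2, β + Σ(xᵢ−μ)²/2).
Posterior: Inv-Gamma(7.53 + 7/2, 5.11 + 8.475/2) = Inv-Gamma(11.03, 9.3475).
E[σ²|data] = β/(α−1) = 9.3475/10.03 = 0.9320.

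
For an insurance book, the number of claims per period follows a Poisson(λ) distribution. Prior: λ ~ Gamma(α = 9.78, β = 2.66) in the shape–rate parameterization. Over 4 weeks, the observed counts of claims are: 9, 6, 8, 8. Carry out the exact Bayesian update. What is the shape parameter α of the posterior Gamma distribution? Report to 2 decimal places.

40.78

With a Gamma(shape α, rate β) prior, the Poisson likelihood is conjugate: the posterior is Gamma(α + ΣXᵢ, β + n).
Sum of counts S = 31 over n = 4 weeks.
Posterior: Gamma(α+S, β+n) = Gamma(9.78+31, 2.66+4) = Gamma(40.78, 6.66).
Posterior α = 40.78.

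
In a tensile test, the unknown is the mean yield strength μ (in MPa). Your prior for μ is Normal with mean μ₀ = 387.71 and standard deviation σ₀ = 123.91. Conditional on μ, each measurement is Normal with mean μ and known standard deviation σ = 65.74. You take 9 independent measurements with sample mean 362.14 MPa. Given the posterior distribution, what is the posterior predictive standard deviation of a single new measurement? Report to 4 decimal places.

69.1909

For Normal data with known variance σ², a Normal(μ₀, σ₀²) prior on μ is conjugate. Posterior precision = 1/σ₀² + n/σ²; posterior mean is the precision-weighted average of μ₀ and x̄.
σ₀² = 123.91² = 15353.6881, σ² = 65.74² = 4321.7476; σ² + n·σ₀² = 4321.7476 + 9·15353.6881 = 142504.9405.
Posterior precision = 1/σ₀² + n/σ² = 1/15353.6881 + 9/4321.7476 = (σ² + n·σ₀²)/(σ₀²σ²) = 142504.9405/(15353.6881·4321.7476); posterior variance σₙ² = σ₀²σ²/(σ² + n·σ₀²) = 15353.6881·4321.7476/142504.9405 = 465.631328.
Predictive variance for one new observation = σₙ² + σ² = 15353.6881·4321.7476/142504.9405 + 4321.7476 = σ²·(σ₀² + 142504.9405)/142504.9405 = 4321.7476·157858.6286/142504.9405 = 4787.378928; SD = √(4321.7476·157858.6286/142504.9405) = 69.1909.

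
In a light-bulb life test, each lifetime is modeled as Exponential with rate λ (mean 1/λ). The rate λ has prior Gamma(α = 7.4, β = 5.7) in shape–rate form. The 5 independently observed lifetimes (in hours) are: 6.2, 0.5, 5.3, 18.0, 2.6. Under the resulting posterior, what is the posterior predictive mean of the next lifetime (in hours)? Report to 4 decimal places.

3.3596

With a Gamma(shape α, rate β) prior on the exponential rate λ, the posterior after n observations with total T = Σxᵢ is Gamma(α+n, β+T).
Sum of observations T = 32.6 hours; n = 5.
Posterior: Gamma(7.4+5, 5.7+32.6) = Gamma(12.4, 38.3).
The predictive distribution for the next observation is Lomax; its mean is β/(α−1) = 38.3/11.4 = 3.3596.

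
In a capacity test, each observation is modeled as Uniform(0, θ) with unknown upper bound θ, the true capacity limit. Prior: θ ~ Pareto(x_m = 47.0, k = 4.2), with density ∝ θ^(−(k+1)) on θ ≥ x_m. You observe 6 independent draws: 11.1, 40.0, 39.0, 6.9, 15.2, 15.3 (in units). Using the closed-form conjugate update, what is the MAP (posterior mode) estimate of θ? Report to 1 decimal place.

A Pareto(scale x_m, shape k) prior on the upper bound θ of Uniform(0, θ) is conjugate: posterior is Pareto(max(x_m, max xᵢ), k + n).
Sample maximum = 40.0; prior scale x_m = 47.0 → posterior scale = max = 47.0.
Posterior shape = 4.2 + 6 = 10.2.
The Pareto density is decreasing on [x_m, ∞), so the mode is x_m = 47.0.

47.0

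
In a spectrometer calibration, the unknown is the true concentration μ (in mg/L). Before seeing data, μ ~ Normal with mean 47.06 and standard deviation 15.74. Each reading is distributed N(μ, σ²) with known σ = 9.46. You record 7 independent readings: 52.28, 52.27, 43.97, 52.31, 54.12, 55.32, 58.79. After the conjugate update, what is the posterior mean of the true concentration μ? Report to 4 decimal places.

For Normal data with known variance σ², a Normal(μ₀, σ₀²) prior on μ is conjugate. Posterior precision = 1/σ₀² + n/σ²; posterior mean is the precision-weighted average of μ₀ and x̄.
Σxᵢ = 52.28 + 52.27 + 43.97 + 52.31 + 54.12 + 55.32 + 58.79 = 369.06, so n·x̄ = 369.06.
σ₀² = 15.74² = 247.7476, σ² = 9.46² = 89.4916; σ² + n·σ₀² = 89.4916 + 7·247.7476 = 1823.7248.
Posterior mean = (μ₀/σ₀² + n·x̄/σ²)/(1/σ₀² + n/σ²) = (σ²·μ₀ + σ₀²·n·x̄)/(σ² + n·σ₀²) = (89.4916·47.06 + 247.7476·369.06)/1823.7248 = 95645.203952/1823.7248 = 52.4450.

52.4450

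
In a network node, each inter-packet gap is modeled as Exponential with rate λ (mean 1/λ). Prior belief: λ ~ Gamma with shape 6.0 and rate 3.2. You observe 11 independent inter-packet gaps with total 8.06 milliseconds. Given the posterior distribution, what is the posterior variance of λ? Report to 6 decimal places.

With a Gamma(shape α, rate β) prior on the exponential rate λ, the posterior after n observations with total T = Σxᵢ is Gamma(α+n, β+T).
Posterior: Gamma(6.0+11, 3.2+8.06) = Gamma(17.0, 11.26).
Var = α/β² = 0.134083.

0.134083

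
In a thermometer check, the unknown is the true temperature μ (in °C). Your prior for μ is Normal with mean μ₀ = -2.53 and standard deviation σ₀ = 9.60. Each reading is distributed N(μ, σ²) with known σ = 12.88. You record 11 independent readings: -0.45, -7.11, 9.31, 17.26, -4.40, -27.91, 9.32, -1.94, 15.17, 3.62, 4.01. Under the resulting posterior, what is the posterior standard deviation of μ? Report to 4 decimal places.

3.6001

For Normal data with known variance σ², a Normal(μ₀, σ₀²) prior on μ is conjugate. Posterior precision = 1/σ₀² + n/σ²; posterior mean is the precision-weighted average of μ₀ and x̄.
σ₀² = 9.60² = 92.16, σ² = 12.88² = 165.8944; σ² + n·σ₀² = 165.8944 + 11·92.16 = 1179.6544.
Posterior precision = 1/σ₀² + n/σ² = 1/92.16 + 11/165.8944 = (σ² + n·σ₀²)/(σ₀²σ²) = 1179.6544/(92.16·165.8944); posterior variance σₙ² = σ₀²σ²/(σ² + n·σ₀²) = 92.16·165.8944/1179.6544 = 12.960430.
Posterior SD = √σₙ² = √(92.16·165.8944/1179.6544) = 3.6001.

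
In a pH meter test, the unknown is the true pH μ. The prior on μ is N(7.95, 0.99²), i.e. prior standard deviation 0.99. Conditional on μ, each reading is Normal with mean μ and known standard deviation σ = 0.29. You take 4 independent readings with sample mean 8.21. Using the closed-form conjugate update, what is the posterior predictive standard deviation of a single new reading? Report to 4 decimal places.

For Normal data with known variance σ², a Normal(μ₀, σ₀²) prior on μ is conjugate. Posterior precision = 1/σ₀² + n/σ²; posterior mean is the precision-weighted average of μ₀ and x̄.
σ₀² = 0.99² = 0.9801, σ² = 0.29² = 0.0841; σ² + n·σ₀² = 0.0841 + 4·0.9801 = 4.0045.
Posterior precision = 1/σ₀² + n/σ² = 1/0.9801 + 4/0.0841 = (σ² + n·σ₀²)/(σ₀²σ²) = 4.0045/(0.9801·0.0841); posterior variance σₙ² = σ₀²σ²/(σ² + n·σ₀²) = 0.9801·0.0841/4.0045 = 0.020583.
Predictive variance for one new observation = σₙ² + σ² = 0.9801·0.0841/4.0045 + 0.0841 = σ²·(σ₀² + 4.0045)/4.0045 = 0.0841·4.9846/4.0045 = 0.104683; SD = √(0.0841·4.9846/4.0045) = 0.3235.

0.3235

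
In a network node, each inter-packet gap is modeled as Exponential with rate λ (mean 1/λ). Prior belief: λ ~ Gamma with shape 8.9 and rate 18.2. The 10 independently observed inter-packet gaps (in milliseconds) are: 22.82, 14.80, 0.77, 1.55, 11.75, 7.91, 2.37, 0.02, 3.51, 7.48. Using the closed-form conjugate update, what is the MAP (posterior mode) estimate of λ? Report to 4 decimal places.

With a Gamma(shape α, rate β) prior on the exponential rate λ, the posterior after n observations with total T = Σxᵢ is Gamma(α+n, β+T).
Sum of observations T = 72.98 milliseconds; n = 10.
Posterior: Gamma(8.9+10, 18.2+72.98) = Gamma(18.9, 91.18).
Mode = (α−1)/β = 0.1963.

0.1963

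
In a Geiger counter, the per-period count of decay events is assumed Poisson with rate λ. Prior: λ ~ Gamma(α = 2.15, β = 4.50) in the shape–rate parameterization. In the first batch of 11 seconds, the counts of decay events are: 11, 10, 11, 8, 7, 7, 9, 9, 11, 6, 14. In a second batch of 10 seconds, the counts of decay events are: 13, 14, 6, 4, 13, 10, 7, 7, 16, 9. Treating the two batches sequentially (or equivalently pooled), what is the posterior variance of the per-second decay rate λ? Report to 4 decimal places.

With a Gamma(shape α, rate β) prior, the Poisson likelihood is conjugate: the posterior is Gamma(α + ΣXᵢ, β + n).
Batch 1: sum of counts S = 103 over n = 11 seconds.
After batch 1: Gamma(α+S, β+n) = Gamma(2.15+103, 4.50+11) = Gamma(105.15, 15.50).
Batch 2: sum of counts S = 99 over n = 10 seconds.
After batch 2: Gamma(α+S, β+n) = Gamma(105.15+99, 15.50+10) = Gamma(204.15, 25.50).
Var = α/β² = 204.15/25.50² = 0.3140.

0.3140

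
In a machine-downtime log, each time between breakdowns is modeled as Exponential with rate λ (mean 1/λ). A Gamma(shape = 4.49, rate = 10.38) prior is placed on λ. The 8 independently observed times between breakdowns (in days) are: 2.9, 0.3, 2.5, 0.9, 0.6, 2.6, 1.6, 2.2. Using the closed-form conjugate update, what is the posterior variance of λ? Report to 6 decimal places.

0.021720

With a Gamma(shape α, rate β) prior on the exponential rate λ, the posterior after n observations with total T = Σxᵢ is Gamma(α+n, β+T).
Sum of observations T = 13.6 days; n = 8.
Posterior: Gamma(4.49+8, 10.38+13.6) = Gamma(12.49, 23.98).
Var = α/β² = 0.021720.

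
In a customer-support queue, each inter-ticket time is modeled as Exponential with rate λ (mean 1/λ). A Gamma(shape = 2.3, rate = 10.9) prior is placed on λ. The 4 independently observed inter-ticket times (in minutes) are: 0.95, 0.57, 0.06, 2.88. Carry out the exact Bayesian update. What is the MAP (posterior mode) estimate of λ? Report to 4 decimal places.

With a Gamma(shape α, rate β) prior on the exponential rate λ, the posterior after n observations with total T = Σxᵢ is Gamma(α+n, β+T).
Sum of observations T = 4.46 minutes; n = 4.
Posterior: Gamma(2.3+4, 10.9+4.46) = Gamma(6.3, 15.36).
Mode = (α−1)/β = 0.3451.

0.3451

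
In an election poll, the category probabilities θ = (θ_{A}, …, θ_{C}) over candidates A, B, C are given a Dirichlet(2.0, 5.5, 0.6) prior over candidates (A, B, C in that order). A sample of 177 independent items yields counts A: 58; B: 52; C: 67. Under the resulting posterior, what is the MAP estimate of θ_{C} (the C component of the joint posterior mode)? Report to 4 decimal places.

The Dirichlet prior is conjugate to the Multinomial likelihood: each posterior αⱼ = prior αⱼ + observed count nⱼ.
Posterior concentration: (60.0, 57.5, 67.6), total = 185.1.
Joint mode component: (α_{C}−1)/(Σα−K) = 66.6/182.1 = 0.3657.

0.3657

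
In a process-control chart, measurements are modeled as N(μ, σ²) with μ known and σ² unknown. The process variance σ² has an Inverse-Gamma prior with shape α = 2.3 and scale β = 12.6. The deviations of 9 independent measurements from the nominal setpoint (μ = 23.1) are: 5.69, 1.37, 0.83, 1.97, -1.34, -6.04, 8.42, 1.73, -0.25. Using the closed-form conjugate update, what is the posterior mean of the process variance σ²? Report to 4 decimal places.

15.1941

With known mean μ and an Inverse-Gamma(α, β) prior on σ², the Normal likelihood is conjugate: posterior is Inv-Gamma(α + n/2, β + Σ(xᵢ−μ)²/2).
Σ(xᵢ−μ)² = (5.69)² + (1.37)² + (0.83)² + (1.97)² + (-1.34)² + (-6.04)² + (8.42)² + (1.73)² + (-0.25)² = 151.0518.
Posterior: Inv-Gamma(2.3 + 9/2, 12.6 + 151.0518/2) = Inv-Gamma(6.80, 88.12590).
E[σ²|data] = β/(α−1) = 88.12590/5.80 = 15.1941.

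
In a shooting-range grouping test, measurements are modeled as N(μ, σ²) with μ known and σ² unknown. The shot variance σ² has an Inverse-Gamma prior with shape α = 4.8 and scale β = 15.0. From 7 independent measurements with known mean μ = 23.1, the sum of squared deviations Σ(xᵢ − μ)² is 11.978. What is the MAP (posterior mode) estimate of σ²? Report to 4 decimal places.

2.2569

With known mean μ and an Inverse-Gamma(α, β) prior on σ², the Normal likelihood is conjugate: posterior is Inv-Gamma(α + n/2, β + Σ(xᵢ−μ)²/2).
Posterior: Inv-Gamma(4.8 + 7/2, 15.0 + 11.978/2) = Inv-Gamma(8.30, 20.9890).
Mode = β/(α+1) = 20.9890/9.30 = 2.2569.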